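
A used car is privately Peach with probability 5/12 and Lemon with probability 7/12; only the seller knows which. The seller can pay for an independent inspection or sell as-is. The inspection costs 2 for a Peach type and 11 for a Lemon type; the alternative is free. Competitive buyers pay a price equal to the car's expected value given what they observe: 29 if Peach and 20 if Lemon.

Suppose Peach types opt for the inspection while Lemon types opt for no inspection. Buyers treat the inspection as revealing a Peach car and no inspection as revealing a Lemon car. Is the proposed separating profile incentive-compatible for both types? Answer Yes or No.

Under these beliefs, the inspection earns price 29 and no inspection earns price 20.
Peach: the inspection nets 29 − 2 = 27; no inspection nets 20. Peach prefers the inspection.
Lemon: the inspection nets 29 − 11 = 18; no inspection nets 20. Lemon prefers no inspection.
Neither type deviates, so the separating profile is an equilibrium.

Yes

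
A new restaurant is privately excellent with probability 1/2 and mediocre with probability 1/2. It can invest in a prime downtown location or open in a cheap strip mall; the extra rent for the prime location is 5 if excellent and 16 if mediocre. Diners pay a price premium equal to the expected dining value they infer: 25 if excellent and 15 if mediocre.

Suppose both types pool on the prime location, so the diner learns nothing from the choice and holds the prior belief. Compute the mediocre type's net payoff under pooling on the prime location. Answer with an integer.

Pooled price premium = 1/2·25 + 1/2·15 = 20.
mediocre pays cost 16 for the prime location, so net payoff = 20 − 16 = 4.

4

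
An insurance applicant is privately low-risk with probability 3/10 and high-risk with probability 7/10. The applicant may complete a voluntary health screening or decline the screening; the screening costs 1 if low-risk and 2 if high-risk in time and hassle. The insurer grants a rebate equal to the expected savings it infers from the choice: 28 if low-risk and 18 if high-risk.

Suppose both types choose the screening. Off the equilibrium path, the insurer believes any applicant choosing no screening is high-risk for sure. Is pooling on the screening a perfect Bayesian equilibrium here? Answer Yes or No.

On path, the insurer holds the prior and pays 3/10·28 + 7/10·18 = 21. Off path (no screening), believing high-risk, it pays 18.
low-risk: the screening nets 21 − 1 = 20; no screening nets 18. low-risk stays.
high-risk: the screening nets 21 − 2 = 19; no screening nets 18. high-risk stays.
No type deviates, so pooling is sustained.

Yes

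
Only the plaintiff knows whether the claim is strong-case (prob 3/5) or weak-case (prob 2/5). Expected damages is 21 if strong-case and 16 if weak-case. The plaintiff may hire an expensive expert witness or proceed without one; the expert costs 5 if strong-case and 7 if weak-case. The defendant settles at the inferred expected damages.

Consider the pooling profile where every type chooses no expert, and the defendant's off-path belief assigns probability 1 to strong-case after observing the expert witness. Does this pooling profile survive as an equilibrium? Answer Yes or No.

Yes

On path, the defendant holds the prior and pays 3/5·21 + 2/5·16 = 19. Off path (the expert witness), believing strong-case, it pays 21.
strong-case: no expert nets 19; the expert witness nets 21 − 5 = 16. strong-case stays.
weak-case: no expert nets 19; the expert witness nets 21 − 7 = 14. weak-case stays.
No type deviates, so pooling is sustained.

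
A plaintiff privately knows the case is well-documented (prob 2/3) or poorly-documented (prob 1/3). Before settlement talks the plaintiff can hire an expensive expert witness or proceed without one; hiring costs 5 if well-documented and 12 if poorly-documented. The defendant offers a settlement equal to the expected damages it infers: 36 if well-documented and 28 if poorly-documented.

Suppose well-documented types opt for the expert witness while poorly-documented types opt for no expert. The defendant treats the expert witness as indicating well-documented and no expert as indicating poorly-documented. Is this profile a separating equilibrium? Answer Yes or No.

Yes

Under these beliefs, the expert witness earns settlement 36 and no expert earns settlement 28.
well-documented: the expert witness nets 36 − 5 = 31; no expert nets 28. well-documented prefers the expert witness.
poorly-documented: the expert witness nets 36 − 12 = 24; no expert nets 28. poorly-documented prefers no expert.
Neither type deviates, so the separating profile is an equilibrium.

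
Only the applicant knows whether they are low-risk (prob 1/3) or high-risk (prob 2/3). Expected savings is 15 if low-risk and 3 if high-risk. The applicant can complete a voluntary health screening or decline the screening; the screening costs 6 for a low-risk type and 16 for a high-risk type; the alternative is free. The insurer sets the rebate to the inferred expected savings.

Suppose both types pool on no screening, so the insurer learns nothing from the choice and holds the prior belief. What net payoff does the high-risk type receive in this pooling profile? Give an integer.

7

Pooled rebate = 1/3·15 + 2/3·3 = 7.
high-risk pays no cost for no screening, so net payoff = 7.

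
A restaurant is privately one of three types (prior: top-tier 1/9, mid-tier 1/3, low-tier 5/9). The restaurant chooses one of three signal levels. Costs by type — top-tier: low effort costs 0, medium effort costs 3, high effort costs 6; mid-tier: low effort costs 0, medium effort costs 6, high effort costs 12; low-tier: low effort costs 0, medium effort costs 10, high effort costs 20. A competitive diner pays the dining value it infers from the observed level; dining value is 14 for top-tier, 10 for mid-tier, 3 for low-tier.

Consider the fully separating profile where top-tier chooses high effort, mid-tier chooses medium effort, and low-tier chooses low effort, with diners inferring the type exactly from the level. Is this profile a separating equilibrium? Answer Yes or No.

Yes

Separating price premiums: high effort → 14, medium effort → 10, low effort → 3.
top-tier (assigned high effort): low effort: 3 − 0 = 3; medium effort: 10 − 3 = 7; high effort: 14 − 6 = 8. top-tier stays.
mid-tier (assigned medium effort): low effort: 3 − 0 = 3; medium effort: 10 − 6 = 4; high effort: 14 − 12 = 2. mid-tier stays.
low-tier (assigned low effort): low effort: 3 − 0 = 3; medium effort: 10 − 10 = 0; high effort: 14 − 20 = -6. low-tier stays.
Every type prefers its assigned level; separation holds.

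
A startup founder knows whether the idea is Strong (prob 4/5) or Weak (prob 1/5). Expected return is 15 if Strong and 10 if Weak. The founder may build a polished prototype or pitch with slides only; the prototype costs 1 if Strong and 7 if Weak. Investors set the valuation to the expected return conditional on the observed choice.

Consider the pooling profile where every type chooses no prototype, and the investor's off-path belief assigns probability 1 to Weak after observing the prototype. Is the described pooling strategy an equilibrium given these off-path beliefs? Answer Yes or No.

Yes

On path, the investor holds the prior and pays 4/5·15 + 1/5·10 = 14. Off path (the prototype), believing Weak, it pays 10.
Strong: no prototype nets 14; the prototype nets 10 − 1 = 9. Strong stays.
Weak: no prototype nets 14; the prototype nets 10 − 7 = 3. Weak stays.
No type deviates, so pooling is sustained.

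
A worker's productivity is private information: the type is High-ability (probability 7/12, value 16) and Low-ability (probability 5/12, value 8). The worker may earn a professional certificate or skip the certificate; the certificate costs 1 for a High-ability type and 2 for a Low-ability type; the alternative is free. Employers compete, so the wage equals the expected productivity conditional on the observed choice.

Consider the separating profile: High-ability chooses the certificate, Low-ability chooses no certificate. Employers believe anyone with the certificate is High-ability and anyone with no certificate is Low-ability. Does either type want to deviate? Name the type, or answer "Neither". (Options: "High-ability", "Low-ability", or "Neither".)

Low-ability

The certificate pays 16; no certificate pays 8.
High-ability: assigned the certificate, nets 16 − 1 = 15; deviating to no certificate nets 8.
Low-ability: assigned no certificate, nets 8; deviating to the certificate nets 16 − 2 = 14.
The Low-ability type gains 6 by deviating.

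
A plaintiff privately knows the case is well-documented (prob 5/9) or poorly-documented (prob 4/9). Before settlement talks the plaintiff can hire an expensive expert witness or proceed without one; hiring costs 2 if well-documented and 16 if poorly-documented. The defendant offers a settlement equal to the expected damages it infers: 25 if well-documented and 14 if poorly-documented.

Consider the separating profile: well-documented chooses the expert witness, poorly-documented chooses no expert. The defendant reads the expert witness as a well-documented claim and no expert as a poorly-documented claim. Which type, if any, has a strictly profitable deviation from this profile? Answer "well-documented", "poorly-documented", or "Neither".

Neither

The expert witness pays 25; no expert pays 14.
well-documented: assigned the expert witness, nets 25 − 2 = 23; deviating to no expert nets 14.
poorly-documented: assigned no expert, nets 14; deviating to the expert witness nets 25 − 16 = 9.
Both types strictly prefer their assigned action; no profitable deviation.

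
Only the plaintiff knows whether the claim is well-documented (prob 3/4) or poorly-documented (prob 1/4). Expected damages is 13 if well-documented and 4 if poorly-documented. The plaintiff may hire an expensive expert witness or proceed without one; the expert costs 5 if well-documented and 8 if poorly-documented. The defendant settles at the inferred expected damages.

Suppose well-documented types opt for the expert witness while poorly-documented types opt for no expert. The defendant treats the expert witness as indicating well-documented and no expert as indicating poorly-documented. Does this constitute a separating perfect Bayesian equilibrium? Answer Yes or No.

Under these beliefs, the expert witness earns settlement 13 and no expert earns settlement 4.
well-documented: the expert witness nets 13 − 5 = 8; no expert nets 4. well-documented prefers the expert witness.
poorly-documented: the expert witness nets 13 − 8 = 5; no expert nets 4. poorly-documented would deviate to the expert witness.
poorly-documented has a profitable deviation, so the profile is not an equilibrium.

No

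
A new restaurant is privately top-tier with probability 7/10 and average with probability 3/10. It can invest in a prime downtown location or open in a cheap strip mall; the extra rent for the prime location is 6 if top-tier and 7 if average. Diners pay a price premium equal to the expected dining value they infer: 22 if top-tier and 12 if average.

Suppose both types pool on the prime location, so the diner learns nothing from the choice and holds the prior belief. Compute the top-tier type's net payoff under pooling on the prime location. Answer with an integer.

Pooled price premium = 7/10·22 + 3/10·12 = 19.
top-tier pays cost 6 for the prime location, so net payoff = 19 − 6 = 13.

13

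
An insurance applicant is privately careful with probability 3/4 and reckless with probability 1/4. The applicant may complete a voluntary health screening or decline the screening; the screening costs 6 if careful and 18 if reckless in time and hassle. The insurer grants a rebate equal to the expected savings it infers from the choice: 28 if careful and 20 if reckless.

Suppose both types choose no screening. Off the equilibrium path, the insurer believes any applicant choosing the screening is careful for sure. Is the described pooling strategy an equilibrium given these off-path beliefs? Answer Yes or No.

Yes

On path, the insurer holds the prior and pays 3/4·28 + 1/4·20 = 26. Off path (the screening), believing careful, it pays 28.
careful: no screening nets 26; the screening nets 28 − 6 = 22. careful stays.
reckless: no screening nets 26; the screening nets 28 − 18 = 10. reckless stays.
No type deviates, so pooling is sustained.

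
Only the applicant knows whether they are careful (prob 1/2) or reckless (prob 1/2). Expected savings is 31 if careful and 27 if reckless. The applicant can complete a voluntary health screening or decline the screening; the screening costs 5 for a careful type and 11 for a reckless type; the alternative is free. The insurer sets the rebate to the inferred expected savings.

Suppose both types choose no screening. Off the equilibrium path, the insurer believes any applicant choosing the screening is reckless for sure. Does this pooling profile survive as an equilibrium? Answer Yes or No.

Yes

On path, the insurer holds the prior and pays 1/2·31 + 1/2·27 = 29. Off path (the screening), believing reckless, it pays 27.
careful: no screening nets 29; the screening nets 27 − 5 = 22. careful stays.
reckless: no screening nets 29; the screening nets 27 − 11 = 16. reckless stays.
No type deviates, so pooling is sustained.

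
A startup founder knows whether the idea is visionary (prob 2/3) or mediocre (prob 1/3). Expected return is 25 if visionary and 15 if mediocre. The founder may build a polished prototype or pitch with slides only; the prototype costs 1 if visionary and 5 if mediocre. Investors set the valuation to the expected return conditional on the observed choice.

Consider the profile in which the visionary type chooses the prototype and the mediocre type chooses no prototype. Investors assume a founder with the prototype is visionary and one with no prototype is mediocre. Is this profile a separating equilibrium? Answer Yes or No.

No

Under these beliefs, the prototype earns valuation 25 and no prototype earns valuation 15.
visionary: the prototype nets 25 − 1 = 24; no prototype nets 15. visionary prefers the prototype.
mediocre: the prototype nets 25 − 5 = 20; no prototype nets 15. mediocre would deviate to the prototype.
mediocre has a profitable deviation, so the profile is not an equilibrium.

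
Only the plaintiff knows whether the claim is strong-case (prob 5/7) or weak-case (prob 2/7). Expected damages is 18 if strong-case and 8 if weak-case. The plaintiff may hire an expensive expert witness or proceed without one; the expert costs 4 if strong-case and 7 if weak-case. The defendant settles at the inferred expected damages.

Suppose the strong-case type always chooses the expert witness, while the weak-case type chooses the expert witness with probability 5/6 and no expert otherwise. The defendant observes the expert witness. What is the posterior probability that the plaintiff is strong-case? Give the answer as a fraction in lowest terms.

3/4

P(the expert witness) = (5/7)·1 + (2/7)·(5/6) = 20/21.
By Bayes' rule, P(strong-case | the expert witness) = (5/7) / (20/21) = 3/4.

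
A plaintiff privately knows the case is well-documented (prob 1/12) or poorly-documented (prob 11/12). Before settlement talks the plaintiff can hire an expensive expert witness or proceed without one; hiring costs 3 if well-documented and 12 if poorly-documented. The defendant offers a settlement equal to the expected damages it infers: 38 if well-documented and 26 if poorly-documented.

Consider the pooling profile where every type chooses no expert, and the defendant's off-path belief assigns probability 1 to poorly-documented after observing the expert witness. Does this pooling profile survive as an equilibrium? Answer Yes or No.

On path, the defendant holds the prior and pays 1/12·38 + 11/12·26 = 27. Off path (the expert witness), believing poorly-documented, it pays 26.
well-documented: no expert nets 27; the expert witness nets 26 − 3 = 23. well-documented stays.
poorly-documented: no expert nets 27; the expert witness nets 26 − 12 = 14. poorly-documented stays.
No type deviates, so pooling is sustained.

Yes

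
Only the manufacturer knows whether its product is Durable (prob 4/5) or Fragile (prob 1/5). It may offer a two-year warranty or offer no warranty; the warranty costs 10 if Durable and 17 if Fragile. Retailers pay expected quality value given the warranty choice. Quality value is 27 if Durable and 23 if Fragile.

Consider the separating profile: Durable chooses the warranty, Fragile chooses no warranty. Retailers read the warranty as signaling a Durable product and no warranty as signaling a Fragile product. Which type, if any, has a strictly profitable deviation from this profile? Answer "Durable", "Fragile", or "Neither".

Durable

The warranty pays 27; no warranty pays 23.
Durable: assigned the warranty, nets 27 − 10 = 17; deviating to no warranty nets 23.
Fragile: assigned no warranty, nets 23; deviating to the warranty nets 27 − 17 = 10.
The Durable type gains 6 by deviating.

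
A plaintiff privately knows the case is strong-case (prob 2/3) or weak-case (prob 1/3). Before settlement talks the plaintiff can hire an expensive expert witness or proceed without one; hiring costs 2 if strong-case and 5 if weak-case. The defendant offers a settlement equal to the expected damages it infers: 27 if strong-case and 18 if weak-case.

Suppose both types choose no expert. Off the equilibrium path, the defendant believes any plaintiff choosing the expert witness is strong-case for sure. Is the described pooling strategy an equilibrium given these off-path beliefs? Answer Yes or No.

No

On path, the defendant holds the prior and pays 2/3·27 + 1/3·18 = 24. Off path (the expert witness), believing strong-case, it pays 27.
strong-case: no expert nets 24; the expert witness nets 27 − 2 = 25. strong-case would deviate.
weak-case: no expert nets 24; the expert witness nets 27 − 5 = 22. weak-case stays.
A type deviates, so pooling fails.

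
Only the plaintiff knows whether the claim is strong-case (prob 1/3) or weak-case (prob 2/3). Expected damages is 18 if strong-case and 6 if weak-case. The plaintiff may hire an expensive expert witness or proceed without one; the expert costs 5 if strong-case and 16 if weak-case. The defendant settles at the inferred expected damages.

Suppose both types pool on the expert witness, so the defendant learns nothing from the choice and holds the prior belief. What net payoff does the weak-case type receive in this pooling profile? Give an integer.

Pooled settlement = 1/3·18 + 2/3·6 = 10.
weak-case pays cost 16 for the expert witness, so net payoff = 10 − 16 = -6.

-6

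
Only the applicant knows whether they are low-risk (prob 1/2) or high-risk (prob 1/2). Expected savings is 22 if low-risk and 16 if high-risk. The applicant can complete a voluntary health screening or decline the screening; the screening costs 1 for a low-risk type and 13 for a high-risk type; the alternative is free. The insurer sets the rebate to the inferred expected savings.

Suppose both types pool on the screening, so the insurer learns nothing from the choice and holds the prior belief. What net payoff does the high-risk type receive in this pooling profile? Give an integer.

Pooled rebate = 1/2·22 + 1/2·16 = 19.
high-risk pays cost 13 for the screening, so net payoff = 19 − 13 = 6.

6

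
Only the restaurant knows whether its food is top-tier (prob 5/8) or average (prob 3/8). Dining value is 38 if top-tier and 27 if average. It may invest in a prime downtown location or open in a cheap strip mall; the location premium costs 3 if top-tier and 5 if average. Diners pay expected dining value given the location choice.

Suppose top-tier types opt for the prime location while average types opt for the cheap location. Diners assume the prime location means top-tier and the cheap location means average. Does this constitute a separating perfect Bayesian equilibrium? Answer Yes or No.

Under these beliefs, the prime location earns price premium 38 and the cheap location earns price premium 27.
top-tier: the prime location nets 38 − 3 = 35; the cheap location nets 27. top-tier prefers the prime location.
average: the prime location nets 38 − 5 = 33; the cheap location nets 27. average would deviate to the prime location.
average has a profitable deviation, so the profile is not an equilibrium.

No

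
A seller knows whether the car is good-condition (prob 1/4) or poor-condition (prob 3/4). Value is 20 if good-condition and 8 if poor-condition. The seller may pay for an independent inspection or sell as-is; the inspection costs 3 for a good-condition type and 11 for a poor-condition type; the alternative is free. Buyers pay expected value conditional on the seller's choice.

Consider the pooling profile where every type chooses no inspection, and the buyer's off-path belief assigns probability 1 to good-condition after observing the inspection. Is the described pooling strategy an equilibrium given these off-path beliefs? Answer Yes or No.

On path, the buyer holds the prior and pays 1/4·20 + 3/4·8 = 11. Off path (the inspection), believing good-condition, it pays 20.
good-condition: no inspection nets 11; the inspection nets 20 − 3 = 17. good-condition would deviate.
poor-condition: no inspection nets 11; the inspection nets 20 − 11 = 9. poor-condition stays.
A type deviates, so pooling fails.

No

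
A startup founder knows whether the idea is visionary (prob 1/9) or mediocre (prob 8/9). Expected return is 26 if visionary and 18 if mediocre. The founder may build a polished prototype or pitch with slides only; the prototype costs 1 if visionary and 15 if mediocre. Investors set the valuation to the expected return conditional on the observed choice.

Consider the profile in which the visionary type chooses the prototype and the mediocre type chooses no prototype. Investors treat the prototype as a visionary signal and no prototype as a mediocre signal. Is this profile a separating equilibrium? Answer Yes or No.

Yes

Under these beliefs, the prototype earns valuation 26 and no prototype earns valuation 18.
visionary: the prototype nets 26 − 1 = 25; no prototype nets 18. visionary prefers the prototype.
mediocre: the prototype nets 26 − 15 = 11; no prototype nets 18. mediocre prefers no prototype.
Neither type deviates, so the separating profile is an equilibrium.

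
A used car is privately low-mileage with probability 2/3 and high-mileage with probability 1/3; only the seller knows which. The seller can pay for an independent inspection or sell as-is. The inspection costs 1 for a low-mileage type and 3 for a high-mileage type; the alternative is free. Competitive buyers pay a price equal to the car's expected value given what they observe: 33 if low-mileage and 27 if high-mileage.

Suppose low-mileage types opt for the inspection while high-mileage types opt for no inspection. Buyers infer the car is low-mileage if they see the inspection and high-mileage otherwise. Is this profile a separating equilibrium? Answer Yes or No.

No

Under these beliefs, the inspection earns price 33 and no inspection earns price 27.
low-mileage: the inspection nets 33 − 1 = 32; no inspection nets 27. low-mileage prefers the inspection.
high-mileage: the inspection nets 33 − 3 = 30; no inspection nets 27. high-mileage would deviate to the inspection.
high-mileage has a profitable deviation, so the profile is not an equilibrium.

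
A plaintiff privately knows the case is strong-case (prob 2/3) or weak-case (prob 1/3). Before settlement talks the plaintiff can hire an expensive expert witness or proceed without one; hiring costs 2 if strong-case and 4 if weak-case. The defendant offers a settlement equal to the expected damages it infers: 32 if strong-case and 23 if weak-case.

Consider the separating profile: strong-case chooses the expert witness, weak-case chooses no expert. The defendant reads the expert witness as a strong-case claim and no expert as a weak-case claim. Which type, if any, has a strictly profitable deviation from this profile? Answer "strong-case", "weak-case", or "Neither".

The expert witness pays 32; no expert pays 23.
strong-case: assigned the expert witness, nets 32 − 2 = 30; deviating to no expert nets 23.
weak-case: assigned no expert, nets 23; deviating to the expert witness nets 32 − 4 = 28.
The weak-case type gains 5 by deviating.

weak-case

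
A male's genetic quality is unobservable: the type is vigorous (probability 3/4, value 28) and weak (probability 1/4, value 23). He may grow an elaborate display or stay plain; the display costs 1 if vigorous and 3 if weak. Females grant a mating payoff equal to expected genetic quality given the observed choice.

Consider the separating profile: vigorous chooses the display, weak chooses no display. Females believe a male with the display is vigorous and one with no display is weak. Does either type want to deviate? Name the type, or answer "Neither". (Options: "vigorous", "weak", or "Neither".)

The display pays 28; no display pays 23.
vigorous: assigned the display, nets 28 − 1 = 27; deviating to no display nets 23.
weak: assigned no display, nets 23; deviating to the display nets 28 − 3 = 25.
The weak type gains 2 by deviating.

weak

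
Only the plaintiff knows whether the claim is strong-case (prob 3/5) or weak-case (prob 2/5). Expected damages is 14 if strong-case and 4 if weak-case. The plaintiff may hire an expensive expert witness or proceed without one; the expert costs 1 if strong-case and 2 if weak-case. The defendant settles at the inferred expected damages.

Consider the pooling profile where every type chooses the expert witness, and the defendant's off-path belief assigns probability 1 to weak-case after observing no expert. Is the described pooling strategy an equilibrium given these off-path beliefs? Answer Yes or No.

Yes

On path, the defendant holds the prior and pays 3/5·14 + 2/5·4 = 10. Off path (no expert), believing weak-case, it pays 4.
strong-case: the expert witness nets 10 − 1 = 9; no expert nets 4. strong-case stays.
weak-case: the expert witness nets 10 − 2 = 8; no expert nets 4. weak-case stays.
No type deviates, so pooling is sustained.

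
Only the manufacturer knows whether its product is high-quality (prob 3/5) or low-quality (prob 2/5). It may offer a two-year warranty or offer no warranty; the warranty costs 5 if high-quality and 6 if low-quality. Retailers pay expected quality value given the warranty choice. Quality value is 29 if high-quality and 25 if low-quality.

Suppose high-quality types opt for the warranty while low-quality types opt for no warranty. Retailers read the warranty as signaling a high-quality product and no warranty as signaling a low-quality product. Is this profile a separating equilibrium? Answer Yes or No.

No

Under these beliefs, the warranty earns price 29 and no warranty earns price 25.
high-quality: the warranty nets 29 − 5 = 24; no warranty nets 25. high-quality would deviate to no warranty.
low-quality: the warranty nets 29 − 6 = 23; no warranty nets 25. low-quality prefers no warranty.
high-quality has a profitable deviation, so the profile is not an equilibrium.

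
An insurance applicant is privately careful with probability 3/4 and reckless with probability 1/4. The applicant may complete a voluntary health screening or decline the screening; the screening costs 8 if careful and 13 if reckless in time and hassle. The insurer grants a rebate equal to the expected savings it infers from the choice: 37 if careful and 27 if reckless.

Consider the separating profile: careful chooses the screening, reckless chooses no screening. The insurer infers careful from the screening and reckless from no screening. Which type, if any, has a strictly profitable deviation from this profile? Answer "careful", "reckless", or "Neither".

Neither

The screening pays 37; no screening pays 27.
careful: assigned the screening, nets 37 − 8 = 29; deviating to no screening nets 27.
reckless: assigned no screening, nets 27; deviating to the screening nets 37 − 13 = 24.
Both types strictly prefer their assigned action; no profitable deviation.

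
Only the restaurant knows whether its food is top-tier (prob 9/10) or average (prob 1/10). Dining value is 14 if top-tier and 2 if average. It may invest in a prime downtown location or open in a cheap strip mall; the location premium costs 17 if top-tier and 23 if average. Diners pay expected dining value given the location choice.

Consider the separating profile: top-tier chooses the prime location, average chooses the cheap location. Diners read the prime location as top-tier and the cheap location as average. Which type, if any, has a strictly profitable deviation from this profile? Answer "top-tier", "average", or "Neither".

top-tier

The prime location pays 14; the cheap location pays 2.
top-tier: assigned the prime location, nets 14 − 17 = -3; deviating to the cheap location nets 2.
average: assigned the cheap location, nets 2; deviating to the prime location nets 14 − 23 = -9.
The top-tier type gains 5 by deviating.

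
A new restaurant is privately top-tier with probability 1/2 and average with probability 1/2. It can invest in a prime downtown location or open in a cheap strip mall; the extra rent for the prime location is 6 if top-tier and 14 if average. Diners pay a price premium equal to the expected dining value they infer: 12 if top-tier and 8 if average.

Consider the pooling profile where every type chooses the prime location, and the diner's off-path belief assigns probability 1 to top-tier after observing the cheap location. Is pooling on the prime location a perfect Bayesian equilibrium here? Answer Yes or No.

No

On path, the diner holds the prior and pays 1/2·12 + 1/2·8 = 10. Off path (the cheap location), believing top-tier, it pays 12.
top-tier: the prime location nets 10 − 6 = 4; the cheap location nets 12. top-tier would deviate.
average: the prime location nets 10 − 14 = -4; the cheap location nets 12. average would deviate.
A type deviates, so pooling fails.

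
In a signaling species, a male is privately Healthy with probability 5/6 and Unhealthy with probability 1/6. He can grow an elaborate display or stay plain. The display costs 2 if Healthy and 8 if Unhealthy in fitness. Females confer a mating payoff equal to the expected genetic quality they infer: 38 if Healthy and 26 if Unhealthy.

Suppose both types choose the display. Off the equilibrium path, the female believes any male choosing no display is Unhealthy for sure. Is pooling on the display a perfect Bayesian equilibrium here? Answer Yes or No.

Yes

On path, the female holds the prior and pays 5/6·38 + 1/6·26 = 36. Off path (no display), believing Unhealthy, it pays 26.
Healthy: the display nets 36 − 2 = 34; no display nets 26. Healthy stays.
Unhealthy: the display nets 36 − 8 = 28; no display nets 26. Unhealthy stays.
No type deviates, so pooling is sustained.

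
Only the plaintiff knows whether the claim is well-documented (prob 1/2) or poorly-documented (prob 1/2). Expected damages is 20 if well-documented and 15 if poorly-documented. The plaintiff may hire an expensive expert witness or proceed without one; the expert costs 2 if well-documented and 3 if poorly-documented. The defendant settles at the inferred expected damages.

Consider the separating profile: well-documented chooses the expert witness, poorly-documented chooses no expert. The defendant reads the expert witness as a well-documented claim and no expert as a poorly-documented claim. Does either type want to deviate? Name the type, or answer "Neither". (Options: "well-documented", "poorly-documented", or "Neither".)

The expert witness pays 20; no expert pays 15.
well-documented: assigned the expert witness, nets 20 − 2 = 18; deviating to no expert nets 15.
poorly-documented: assigned no expert, nets 15; deviating to the expert witness nets 20 − 3 = 17.
The poorly-documented type gains 2 by deviating.

poorly-documented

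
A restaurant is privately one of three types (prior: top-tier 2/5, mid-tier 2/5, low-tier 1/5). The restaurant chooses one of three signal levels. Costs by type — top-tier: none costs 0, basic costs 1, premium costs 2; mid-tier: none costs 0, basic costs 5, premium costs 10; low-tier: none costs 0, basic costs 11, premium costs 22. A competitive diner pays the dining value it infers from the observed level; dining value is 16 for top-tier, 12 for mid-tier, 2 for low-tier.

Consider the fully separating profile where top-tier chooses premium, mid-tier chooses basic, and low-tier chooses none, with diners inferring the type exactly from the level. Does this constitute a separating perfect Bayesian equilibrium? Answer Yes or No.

Yes

Separating price premiums: premium → 16, basic → 12, none → 2.
top-tier (assigned premium): none: 2 − 0 = 2; basic: 12 − 1 = 11; premium: 16 − 2 = 14. top-tier stays.
mid-tier (assigned basic): none: 2 − 0 = 2; basic: 12 − 5 = 7; premium: 16 − 10 = 6. mid-tier stays.
low-tier (assigned none): none: 2 − 0 = 2; basic: 12 − 11 = 1; premium: 16 − 22 = -6. low-tier stays.
Every type prefers its assigned level; separation holds.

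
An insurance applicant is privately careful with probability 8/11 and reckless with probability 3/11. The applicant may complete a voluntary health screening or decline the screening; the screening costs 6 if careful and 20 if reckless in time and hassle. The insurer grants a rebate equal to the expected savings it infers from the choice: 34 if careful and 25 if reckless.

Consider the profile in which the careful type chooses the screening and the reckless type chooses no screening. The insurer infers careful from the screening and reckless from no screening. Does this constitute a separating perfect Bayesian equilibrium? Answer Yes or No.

Under these beliefs, the screening earns rebate 34 and no screening earns rebate 25.
careful: the screening nets 34 − 6 = 28; no screening nets 25. careful prefers the screening.
reckless: the screening nets 34 − 20 = 14; no screening nets 25. reckless prefers no screening.
Neither type deviates, so the separating profile is an equilibrium.

Yes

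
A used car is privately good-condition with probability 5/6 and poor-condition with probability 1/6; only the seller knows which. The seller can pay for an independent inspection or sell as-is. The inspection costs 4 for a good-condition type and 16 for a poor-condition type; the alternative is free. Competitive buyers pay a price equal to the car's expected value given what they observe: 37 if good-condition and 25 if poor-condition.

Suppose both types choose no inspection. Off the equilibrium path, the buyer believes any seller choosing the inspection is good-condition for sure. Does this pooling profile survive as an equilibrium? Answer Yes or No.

On path, the buyer holds the prior and pays 5/6·37 + 1/6·25 = 35. Off path (the inspection), believing good-condition, it pays 37.
good-condition: no inspection nets 35; the inspection nets 37 − 4 = 33. good-condition stays.
poor-condition: no inspection nets 35; the inspection nets 37 − 16 = 21. poor-condition stays.
No type deviates, so pooling is sustained.

Yes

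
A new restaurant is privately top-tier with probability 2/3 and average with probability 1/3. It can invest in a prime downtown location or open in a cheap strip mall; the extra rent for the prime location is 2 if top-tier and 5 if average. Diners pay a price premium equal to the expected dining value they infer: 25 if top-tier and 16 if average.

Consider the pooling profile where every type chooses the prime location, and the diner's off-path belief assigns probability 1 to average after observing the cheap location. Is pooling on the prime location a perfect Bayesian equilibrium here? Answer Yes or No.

Yes

On path, the diner holds the prior and pays 2/3·25 + 1/3·16 = 22. Off path (the cheap location), believing average, it pays 16.
top-tier: the prime location nets 22 − 2 = 20; the cheap location nets 16. top-tier stays.
average: the prime location nets 22 − 5 = 17; the cheap location nets 16. average stays.
No type deviates, so pooling is sustained.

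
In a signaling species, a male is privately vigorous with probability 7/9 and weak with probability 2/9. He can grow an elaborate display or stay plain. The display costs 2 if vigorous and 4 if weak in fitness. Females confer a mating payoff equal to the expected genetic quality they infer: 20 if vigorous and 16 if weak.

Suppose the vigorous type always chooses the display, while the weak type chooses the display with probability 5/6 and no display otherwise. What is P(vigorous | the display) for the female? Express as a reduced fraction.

21/26

P(the display) = (7/9)·1 + (2/9)·(5/6) = 26/27.
By Bayes' rule, P(vigorous | the display) = (7/9) / (26/27) = 21/26.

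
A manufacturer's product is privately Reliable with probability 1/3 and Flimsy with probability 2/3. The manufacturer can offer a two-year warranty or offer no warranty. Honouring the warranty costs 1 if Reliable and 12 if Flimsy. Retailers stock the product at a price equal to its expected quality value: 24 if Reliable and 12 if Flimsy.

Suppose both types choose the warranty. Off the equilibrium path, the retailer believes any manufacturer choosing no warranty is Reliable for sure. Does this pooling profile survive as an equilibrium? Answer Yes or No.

No

On path, the retailer holds the prior and pays 1/3·24 + 2/3·12 = 16. Off path (no warranty), believing Reliable, it pays 24.
Reliable: the warranty nets 16 − 1 = 15; no warranty nets 24. Reliable would deviate.
Flimsy: the warranty nets 16 − 12 = 4; no warranty nets 24. Flimsy would deviate.
A type deviates, so pooling fails.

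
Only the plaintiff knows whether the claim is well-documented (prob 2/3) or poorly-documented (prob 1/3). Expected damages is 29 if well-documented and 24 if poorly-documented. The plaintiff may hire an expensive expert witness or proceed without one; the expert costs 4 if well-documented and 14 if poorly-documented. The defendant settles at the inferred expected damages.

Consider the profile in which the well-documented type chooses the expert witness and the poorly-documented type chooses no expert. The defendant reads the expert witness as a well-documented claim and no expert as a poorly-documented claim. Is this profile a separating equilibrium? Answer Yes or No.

Yes

Under these beliefs, the expert witness earns settlement 29 and no expert earns settlement 24.
well-documented: the expert witness nets 29 − 4 = 25; no expert nets 24. well-documented prefers the expert witness.
poorly-documented: the expert witness nets 29 − 14 = 15; no expert nets 24. poorly-documented prefers no expert.
Neither type deviates, so the separating profile is an equilibrium.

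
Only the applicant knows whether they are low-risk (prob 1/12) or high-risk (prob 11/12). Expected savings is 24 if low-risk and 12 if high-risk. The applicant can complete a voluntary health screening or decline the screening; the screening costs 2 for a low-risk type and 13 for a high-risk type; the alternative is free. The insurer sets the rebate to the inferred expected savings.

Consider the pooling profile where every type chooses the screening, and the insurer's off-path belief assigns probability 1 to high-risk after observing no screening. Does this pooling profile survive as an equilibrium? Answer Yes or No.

On path, the insurer holds the prior and pays 1/12·24 + 11/12·12 = 13. Off path (no screening), believing high-risk, it pays 12.
low-risk: the screening nets 13 − 2 = 11; no screening nets 12. low-risk would deviate.
high-risk: the screening nets 13 − 13 = 0; no screening nets 12. high-risk would deviate.
A type deviates, so pooling fails.

No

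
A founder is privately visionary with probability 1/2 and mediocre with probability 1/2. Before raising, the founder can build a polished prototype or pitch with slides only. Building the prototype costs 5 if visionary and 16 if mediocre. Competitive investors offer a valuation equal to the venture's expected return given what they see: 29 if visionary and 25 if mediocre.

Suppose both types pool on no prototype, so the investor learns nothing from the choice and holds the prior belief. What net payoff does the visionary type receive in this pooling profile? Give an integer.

Pooled valuation = 1/2·29 + 1/2·25 = 27.
visionary pays no cost for no prototype, so net payoff = 27.

27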